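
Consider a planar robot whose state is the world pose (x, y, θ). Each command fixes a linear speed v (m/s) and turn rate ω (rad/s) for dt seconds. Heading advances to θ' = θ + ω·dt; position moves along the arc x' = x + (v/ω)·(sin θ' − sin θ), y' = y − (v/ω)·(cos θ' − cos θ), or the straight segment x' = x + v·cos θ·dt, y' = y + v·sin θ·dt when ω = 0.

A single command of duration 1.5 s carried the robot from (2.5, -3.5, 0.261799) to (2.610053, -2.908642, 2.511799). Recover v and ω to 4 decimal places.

Δθ = 2.511799 − 0.261799 = 2.250000
ω = Δθ/dt = 2.250000/1.5 = 1.5000
R = −Δy/(cos θ' − cos θ) = 0.3333
v = R·ω = 0.3333·1.5000 = 0.5000

v = 0.5000, ω = 1.5000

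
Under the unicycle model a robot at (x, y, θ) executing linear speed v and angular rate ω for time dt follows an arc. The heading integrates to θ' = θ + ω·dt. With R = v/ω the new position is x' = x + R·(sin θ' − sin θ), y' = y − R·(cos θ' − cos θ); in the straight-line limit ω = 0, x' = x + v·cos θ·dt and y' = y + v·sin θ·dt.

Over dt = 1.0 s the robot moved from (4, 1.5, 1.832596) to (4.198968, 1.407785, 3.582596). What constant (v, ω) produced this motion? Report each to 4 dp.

Δθ = 3.582596 − 1.832596 = 1.750000
ω = Δθ/dt = 1.750000/1.0 = 1.7500
R = Δx/(sin θ' − sin θ) = -0.1429
v = R·ω = -0.1429·1.7500 = -0.2500

v = -0.2500, ω = 1.7500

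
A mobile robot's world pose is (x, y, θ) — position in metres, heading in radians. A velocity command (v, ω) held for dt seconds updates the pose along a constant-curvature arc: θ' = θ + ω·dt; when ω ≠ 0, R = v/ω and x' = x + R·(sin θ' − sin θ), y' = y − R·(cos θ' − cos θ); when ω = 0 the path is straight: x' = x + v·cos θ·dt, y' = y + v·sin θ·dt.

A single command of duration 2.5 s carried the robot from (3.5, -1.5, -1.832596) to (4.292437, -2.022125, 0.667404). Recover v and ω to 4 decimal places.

v = 0.5000, ω = 1.0000

Δθ = 0.667404 − -1.832596 = 2.500000
ω = Δθ/dt = 2.500000/2.5 = 1.0000
R = Δx/(sin θ' − sin θ) = 0.5000
v = R·ω = 0.5000·1.0000 = 0.5000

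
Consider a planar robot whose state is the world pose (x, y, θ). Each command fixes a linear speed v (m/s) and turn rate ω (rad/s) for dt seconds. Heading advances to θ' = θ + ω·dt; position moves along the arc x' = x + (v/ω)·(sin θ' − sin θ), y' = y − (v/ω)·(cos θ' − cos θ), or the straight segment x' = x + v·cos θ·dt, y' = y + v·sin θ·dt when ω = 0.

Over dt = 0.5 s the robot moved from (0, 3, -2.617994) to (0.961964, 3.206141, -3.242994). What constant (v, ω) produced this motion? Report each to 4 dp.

v = -2.0000, ω = -1.2500

Δθ = -3.242994 − -2.617994 = -0.625000
ω = Δθ/dt = -0.625000/0.5 = -1.2500
R = Δx/(sin θ' − sin θ) = 1.6000
v = R·ω = 1.6000·-1.2500 = -2.0000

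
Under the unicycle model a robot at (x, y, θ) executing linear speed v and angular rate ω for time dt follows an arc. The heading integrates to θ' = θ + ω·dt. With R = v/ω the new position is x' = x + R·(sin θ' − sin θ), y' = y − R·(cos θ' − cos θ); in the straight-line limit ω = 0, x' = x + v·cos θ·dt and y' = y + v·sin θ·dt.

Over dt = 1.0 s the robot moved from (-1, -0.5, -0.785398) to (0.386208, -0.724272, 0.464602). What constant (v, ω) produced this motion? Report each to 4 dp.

Δθ = 0.464602 − -0.785398 = 1.250000
ω = Δθ/dt = 1.250000/1.0 = 1.2500
R = Δx/(sin θ' − sin θ) = 1.2000
v = R·ω = 1.2000·1.2500 = 1.5000

v = 1.5000, ω = 1.2500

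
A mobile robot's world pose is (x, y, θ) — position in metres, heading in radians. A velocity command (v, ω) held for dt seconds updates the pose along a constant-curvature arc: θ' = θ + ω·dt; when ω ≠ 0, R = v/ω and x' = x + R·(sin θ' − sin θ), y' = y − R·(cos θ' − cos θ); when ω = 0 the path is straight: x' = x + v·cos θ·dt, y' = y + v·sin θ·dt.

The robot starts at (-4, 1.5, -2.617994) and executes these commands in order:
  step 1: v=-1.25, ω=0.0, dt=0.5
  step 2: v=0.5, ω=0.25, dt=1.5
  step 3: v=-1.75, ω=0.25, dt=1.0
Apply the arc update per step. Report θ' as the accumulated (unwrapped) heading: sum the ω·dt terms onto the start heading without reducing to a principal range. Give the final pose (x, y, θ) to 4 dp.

step 1: θ'=-2.6180 (straight) → pose (-3.4587, 1.8125, -2.6180)
step 2: θ'=-2.2430 (R=2.0000) → pose (-4.0236, 1.3259, -2.2430)
step 3: θ'=-1.9930 (R=-7.0000) → pose (-3.1155, 2.8164, -1.9930)

(-3.1155, 2.8164, -1.9930)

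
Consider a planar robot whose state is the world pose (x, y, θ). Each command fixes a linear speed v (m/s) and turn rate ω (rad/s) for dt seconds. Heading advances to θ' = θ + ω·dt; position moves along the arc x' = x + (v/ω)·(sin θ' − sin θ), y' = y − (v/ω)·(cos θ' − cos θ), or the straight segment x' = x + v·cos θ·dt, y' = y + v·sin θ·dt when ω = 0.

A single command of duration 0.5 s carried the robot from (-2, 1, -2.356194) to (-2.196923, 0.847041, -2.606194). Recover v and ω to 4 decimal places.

Δθ = -2.606194 − -2.356194 = -0.250000
ω = Δθ/dt = -0.250000/0.5 = -0.5000
R = Δx/(sin θ' − sin θ) = -1.0000
v = R·ω = -1.0000·-0.5000 = 0.5000

v = 0.5000, ω = -0.5000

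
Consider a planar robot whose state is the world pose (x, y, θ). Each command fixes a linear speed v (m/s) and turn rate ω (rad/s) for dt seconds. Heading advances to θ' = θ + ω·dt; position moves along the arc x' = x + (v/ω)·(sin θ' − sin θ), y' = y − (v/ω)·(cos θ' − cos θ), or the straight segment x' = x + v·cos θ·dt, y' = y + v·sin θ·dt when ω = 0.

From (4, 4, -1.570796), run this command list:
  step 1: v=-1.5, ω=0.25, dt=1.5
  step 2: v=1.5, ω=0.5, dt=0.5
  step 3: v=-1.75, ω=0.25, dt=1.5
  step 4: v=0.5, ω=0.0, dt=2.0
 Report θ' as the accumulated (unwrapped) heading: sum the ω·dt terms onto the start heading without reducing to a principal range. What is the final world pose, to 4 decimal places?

step 1: θ'=-1.1958 (R=-6.0000) → pose (3.5830, 6.1976, -1.1958)
step 2: θ'=-0.9458 (R=3.0000) → pose (3.9417, 5.5412, -0.9458)
step 3: θ'=-0.5708 (R=-7.0000) → pose (2.0471, 7.3358, -0.5708)
step 4: θ'=-0.5708 (straight) → pose (2.8885, 6.7955, -0.5708)

(2.8885, 6.7955, -0.5708)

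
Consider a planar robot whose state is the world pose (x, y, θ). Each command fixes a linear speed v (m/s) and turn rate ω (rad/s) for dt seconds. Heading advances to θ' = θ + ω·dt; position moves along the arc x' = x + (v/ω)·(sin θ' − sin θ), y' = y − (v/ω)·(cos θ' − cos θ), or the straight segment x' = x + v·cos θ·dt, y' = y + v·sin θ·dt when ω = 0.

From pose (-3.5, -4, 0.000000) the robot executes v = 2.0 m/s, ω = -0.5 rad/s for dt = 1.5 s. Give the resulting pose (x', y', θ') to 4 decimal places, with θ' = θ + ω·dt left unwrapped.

θ' = 0.0000 + -0.5·1.5 = -0.7500
R = v/ω = 2.0/-0.5 = -4.0000
x' = -3.5 + -4.0000·(sin -0.7500 − sin 0.0000) = -0.7734
y' = -4 − -4.0000·(cos -0.7500 − cos 0.0000) = -5.0732

(-0.7734, -5.0732, -0.7500)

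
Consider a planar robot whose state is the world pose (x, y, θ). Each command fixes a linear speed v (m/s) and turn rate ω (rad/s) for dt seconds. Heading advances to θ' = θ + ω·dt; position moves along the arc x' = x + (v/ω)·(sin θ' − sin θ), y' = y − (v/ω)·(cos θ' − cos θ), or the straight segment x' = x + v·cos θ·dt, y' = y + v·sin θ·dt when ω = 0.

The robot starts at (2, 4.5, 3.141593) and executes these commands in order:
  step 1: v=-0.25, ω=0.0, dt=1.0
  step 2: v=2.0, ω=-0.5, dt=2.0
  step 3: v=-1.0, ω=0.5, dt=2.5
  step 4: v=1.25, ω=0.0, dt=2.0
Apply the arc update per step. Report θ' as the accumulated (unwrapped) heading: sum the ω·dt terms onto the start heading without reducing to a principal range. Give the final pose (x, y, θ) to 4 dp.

(-1.3604, 4.8631, 3.3916)

step 1: θ'=3.1416 (straight) → pose (2.2500, 4.5000, 3.1416)
step 2: θ'=2.1416 (R=-4.0000) → pose (-1.1159, 6.3388, 2.1416)
step 3: θ'=3.3916 (R=-2.0000) → pose (1.0619, 5.4816, 3.3916)
step 4: θ'=3.3916 (straight) → pose (-1.3604, 4.8631, 3.3916)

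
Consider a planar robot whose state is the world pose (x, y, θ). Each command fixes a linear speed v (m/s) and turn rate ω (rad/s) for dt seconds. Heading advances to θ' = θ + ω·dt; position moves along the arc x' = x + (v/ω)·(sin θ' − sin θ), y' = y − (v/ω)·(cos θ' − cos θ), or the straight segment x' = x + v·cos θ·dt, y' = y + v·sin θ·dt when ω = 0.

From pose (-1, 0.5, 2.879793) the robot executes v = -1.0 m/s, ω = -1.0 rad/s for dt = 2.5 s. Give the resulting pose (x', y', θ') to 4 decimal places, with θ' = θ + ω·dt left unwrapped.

θ' = 2.8798 + -1.0·2.5 = 0.3798
R = v/ω = -1.0/-1.0 = 1.0000
x' = -1 + 1.0000·(sin 0.3798 − sin 2.8798) = -0.8881
y' = 0.5 − 1.0000·(cos 0.3798 − cos 2.8798) = -1.3947

(-0.8881, -1.3947, 0.3798)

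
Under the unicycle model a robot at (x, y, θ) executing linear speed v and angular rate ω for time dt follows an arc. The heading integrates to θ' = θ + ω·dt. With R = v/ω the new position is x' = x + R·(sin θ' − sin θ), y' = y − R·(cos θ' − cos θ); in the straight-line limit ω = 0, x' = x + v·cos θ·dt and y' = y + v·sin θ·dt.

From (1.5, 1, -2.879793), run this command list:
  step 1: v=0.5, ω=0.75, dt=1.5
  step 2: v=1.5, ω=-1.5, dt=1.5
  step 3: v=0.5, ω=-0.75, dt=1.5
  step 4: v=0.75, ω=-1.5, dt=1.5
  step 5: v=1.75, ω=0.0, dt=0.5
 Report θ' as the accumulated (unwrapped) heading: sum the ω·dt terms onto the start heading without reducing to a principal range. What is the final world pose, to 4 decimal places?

(0.4727, -0.0383, -7.3798)

step 1: θ'=-1.7548 (R=0.6667) → pose (1.0171, 0.4780, -1.7548)
step 2: θ'=-4.0048 (R=-1.0000) → pose (-0.7259, 0.0110, -4.0048)
step 3: θ'=-5.1298 (R=-0.6667) → pose (-0.8287, 0.7146, -5.1298)
step 4: θ'=-7.3798 (R=-0.5000) → pose (0.0732, 0.7402, -7.3798)
step 5: θ'=-7.3798 (straight) → pose (0.4727, -0.0383, -7.3798)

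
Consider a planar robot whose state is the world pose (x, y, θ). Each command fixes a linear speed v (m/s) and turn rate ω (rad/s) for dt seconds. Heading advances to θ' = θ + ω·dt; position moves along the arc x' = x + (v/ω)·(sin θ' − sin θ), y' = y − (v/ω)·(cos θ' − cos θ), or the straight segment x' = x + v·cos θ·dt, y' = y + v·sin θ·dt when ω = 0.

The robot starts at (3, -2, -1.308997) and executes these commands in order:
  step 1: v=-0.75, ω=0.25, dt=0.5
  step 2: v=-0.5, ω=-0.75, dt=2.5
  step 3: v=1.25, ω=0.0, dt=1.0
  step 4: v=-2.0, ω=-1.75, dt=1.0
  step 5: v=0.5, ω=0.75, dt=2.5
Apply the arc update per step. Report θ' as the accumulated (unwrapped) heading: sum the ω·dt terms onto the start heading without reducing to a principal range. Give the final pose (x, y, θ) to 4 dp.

step 1: θ'=-1.1840 (R=-3.0000) → pose (2.8806, -1.6448, -1.1840)
step 2: θ'=-3.0590 (R=0.6667) → pose (3.4430, -0.7289, -3.0590)
step 3: θ'=-3.0590 (straight) → pose (2.1973, -0.8320, -3.0590)
step 4: θ'=-4.8090 (R=1.1429) → pose (3.4291, -2.0812, -4.8090)
step 5: θ'=-2.9340 (R=0.6667) → pose (2.6281, -1.3646, -2.9340)

(2.6281, -1.3646, -2.9340)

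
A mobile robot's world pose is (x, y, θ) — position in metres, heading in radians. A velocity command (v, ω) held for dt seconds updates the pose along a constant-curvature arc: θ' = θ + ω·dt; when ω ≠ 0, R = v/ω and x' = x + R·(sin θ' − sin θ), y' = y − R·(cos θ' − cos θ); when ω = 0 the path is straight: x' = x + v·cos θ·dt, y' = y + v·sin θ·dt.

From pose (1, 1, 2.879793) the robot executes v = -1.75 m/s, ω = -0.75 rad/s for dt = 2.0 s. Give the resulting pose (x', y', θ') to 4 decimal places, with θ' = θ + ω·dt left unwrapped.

θ' = 2.8798 + -0.75·2.0 = 1.3798
R = v/ω = -1.75/-0.75 = 2.3333
x' = 1 + 2.3333·(sin 1.3798 − sin 2.8798) = 2.6870
y' = 1 − 2.3333·(cos 1.3798 − cos 2.8798) = -1.6968

(2.6870, -1.6968, 1.3798)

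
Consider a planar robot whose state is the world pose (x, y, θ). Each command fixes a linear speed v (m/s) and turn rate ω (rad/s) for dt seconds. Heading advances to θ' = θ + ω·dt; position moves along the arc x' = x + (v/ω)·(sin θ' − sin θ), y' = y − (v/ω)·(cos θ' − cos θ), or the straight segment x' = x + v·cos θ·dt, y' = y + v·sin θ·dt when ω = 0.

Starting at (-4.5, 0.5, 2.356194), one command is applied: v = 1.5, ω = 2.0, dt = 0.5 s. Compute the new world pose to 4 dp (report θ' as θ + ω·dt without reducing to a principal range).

θ' = 2.3562 + 2.0·0.5 = 3.3562
R = v/ω = 1.5/2.0 = 0.7500
x' = -4.5 + 0.7500·(sin 3.3562 − sin 2.3562) = -5.1900
y' = 0.5 − 0.7500·(cos 3.3562 − cos 2.3562) = 0.7025

(-5.1900, 0.7025, 3.3562)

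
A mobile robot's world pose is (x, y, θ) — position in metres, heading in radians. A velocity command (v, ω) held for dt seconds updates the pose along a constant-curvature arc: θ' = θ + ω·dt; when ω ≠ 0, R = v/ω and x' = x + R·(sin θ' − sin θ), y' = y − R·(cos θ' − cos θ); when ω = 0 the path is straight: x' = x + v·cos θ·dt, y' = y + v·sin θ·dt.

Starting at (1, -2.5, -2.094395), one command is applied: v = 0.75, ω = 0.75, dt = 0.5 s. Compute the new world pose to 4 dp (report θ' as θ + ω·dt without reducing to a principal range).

(0.8770, -2.8519, -1.7194)

θ' = -2.0944 + 0.75·0.5 = -1.7194
R = v/ω = 0.75/0.75 = 1.0000
x' = 1 + 1.0000·(sin -1.7194 − sin -2.0944) = 0.8770
y' = -2.5 − 1.0000·(cos -1.7194 − cos -2.0944) = -2.8519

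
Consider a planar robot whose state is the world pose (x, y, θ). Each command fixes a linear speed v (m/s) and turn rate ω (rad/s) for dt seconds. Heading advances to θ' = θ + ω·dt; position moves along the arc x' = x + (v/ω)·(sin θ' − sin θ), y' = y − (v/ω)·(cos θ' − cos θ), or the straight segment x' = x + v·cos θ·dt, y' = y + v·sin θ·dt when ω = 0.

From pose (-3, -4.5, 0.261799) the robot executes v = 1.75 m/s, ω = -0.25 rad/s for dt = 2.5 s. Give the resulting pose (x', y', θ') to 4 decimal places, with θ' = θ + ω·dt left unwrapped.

θ' = 0.2618 + -0.25·2.5 = -0.3632
R = v/ω = 1.75/-0.25 = -7.0000
x' = -3 + -7.0000·(sin -0.3632 − sin 0.2618) = 1.2986
y' = -4.5 − -7.0000·(cos -0.3632 − cos 0.2618) = -4.7181

(1.2986, -4.7181, -0.3632)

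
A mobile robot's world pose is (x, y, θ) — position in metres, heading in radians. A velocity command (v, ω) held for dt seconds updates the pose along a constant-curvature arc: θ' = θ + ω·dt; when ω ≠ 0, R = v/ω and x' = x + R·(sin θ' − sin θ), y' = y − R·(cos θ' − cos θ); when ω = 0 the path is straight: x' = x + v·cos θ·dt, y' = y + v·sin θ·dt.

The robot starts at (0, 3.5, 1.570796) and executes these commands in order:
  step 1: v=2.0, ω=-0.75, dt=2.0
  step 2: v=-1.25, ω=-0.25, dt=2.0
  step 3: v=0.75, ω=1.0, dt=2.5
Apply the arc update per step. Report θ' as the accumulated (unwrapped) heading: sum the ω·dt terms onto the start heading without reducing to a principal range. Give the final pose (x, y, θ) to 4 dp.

(1.0139, 7.6425, 2.0708)

step 1: θ'=0.0708 (R=-2.6667) → pose (2.4780, 6.1600, 0.0708)
step 2: θ'=-0.4292 (R=5.0000) → pose (0.0436, 6.6010, -0.4292)
step 3: θ'=2.0708 (R=0.7500) → pose (1.0139, 7.6425, 2.0708)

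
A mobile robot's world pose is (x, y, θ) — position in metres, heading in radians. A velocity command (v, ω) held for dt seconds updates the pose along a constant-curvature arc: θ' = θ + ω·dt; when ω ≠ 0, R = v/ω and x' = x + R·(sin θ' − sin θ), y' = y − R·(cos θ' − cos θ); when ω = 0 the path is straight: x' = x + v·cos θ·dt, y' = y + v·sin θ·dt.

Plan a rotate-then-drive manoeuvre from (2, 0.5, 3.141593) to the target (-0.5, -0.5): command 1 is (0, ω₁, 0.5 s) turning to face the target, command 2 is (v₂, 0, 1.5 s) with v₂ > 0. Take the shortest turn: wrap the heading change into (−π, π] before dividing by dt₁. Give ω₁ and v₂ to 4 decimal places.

ω₁ = 0.7610, v₂ = 1.7951

heading to target = atan2(-0.5−0.5, -0.5−2) = -2.7611
Δθ = wrap(-2.7611 − 3.1416) = 0.3805; ω₁ = Δθ/dt₁ = 0.7610
distance = √((-0.5−2)² + (-0.5−0.5)²) = 2.6926; v₂ = distance/dt₂ = 1.7951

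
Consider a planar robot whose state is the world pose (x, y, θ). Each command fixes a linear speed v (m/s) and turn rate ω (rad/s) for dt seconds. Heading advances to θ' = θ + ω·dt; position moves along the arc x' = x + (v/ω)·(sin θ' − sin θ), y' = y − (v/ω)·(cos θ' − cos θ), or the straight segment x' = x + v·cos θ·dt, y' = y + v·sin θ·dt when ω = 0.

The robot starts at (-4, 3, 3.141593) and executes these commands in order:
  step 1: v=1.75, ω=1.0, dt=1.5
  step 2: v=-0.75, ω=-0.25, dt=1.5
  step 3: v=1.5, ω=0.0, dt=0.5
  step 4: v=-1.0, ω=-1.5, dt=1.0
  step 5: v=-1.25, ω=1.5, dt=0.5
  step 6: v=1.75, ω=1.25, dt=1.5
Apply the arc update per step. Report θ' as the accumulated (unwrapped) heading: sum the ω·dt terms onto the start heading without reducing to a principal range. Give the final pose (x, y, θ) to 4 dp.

(-4.9037, -0.0709, 5.3916)

step 1: θ'=4.6416 (R=1.7500) → pose (-5.7456, 1.3738, 4.6416)
step 2: θ'=4.2666 (R=3.0000) → pose (-5.4599, 2.4551, 4.2666)
step 3: θ'=4.2666 (straight) → pose (-5.7833, 1.7784, 4.2666)
step 4: θ'=2.7666 (R=0.6667) → pose (-4.9376, 2.1113, 2.7666)
step 5: θ'=3.5166 (R=-0.8333) → pose (-4.3272, 2.1113, 3.5166)
step 6: θ'=5.3916 (R=1.4000) → pose (-4.9037, -0.0709, 5.3916)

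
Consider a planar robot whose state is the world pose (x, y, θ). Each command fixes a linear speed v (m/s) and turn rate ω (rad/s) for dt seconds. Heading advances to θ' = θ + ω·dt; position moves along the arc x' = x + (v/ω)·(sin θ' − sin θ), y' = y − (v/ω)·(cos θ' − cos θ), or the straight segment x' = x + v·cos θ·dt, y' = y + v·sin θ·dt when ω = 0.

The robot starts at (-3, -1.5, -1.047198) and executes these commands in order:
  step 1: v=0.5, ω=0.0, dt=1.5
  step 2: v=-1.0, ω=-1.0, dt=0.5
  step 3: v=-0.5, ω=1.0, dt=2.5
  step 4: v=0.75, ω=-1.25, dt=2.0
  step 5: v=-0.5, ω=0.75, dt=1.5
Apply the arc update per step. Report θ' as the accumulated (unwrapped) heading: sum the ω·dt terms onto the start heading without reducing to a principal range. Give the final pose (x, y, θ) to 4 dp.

(-2.9705, -1.1363, -0.4222)

step 1: θ'=-1.0472 (straight) → pose (-2.6250, -2.1495, -1.0472)
step 2: θ'=-1.5472 (R=1.0000) → pose (-2.7587, -1.6731, -1.5472)
step 3: θ'=0.9528 (R=-0.5000) → pose (-3.6661, -1.3952, 0.9528)
step 4: θ'=-1.5472 (R=-0.6000) → pose (-2.5772, -1.7287, -1.5472)
step 5: θ'=-0.4222 (R=-0.6667) → pose (-2.9705, -1.1363, -0.4222)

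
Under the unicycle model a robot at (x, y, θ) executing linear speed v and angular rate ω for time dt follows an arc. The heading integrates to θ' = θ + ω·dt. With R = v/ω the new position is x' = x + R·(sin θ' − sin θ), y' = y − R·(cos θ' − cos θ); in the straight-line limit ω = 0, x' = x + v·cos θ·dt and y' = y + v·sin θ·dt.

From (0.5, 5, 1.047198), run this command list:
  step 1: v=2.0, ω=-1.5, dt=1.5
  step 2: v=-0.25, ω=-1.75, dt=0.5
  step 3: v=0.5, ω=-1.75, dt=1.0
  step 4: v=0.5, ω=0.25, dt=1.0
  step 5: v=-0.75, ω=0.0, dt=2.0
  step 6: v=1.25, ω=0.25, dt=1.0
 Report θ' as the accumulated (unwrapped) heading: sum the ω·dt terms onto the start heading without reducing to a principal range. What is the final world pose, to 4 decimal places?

(2.2268, 4.8649, -3.3278)

step 1: θ'=-1.2028 (R=-1.3333) → pose (2.8988, 4.8130, -1.2028)
step 2: θ'=-2.0778 (R=0.1429) → pose (2.9072, 4.9338, -2.0778)
step 3: θ'=-3.8278 (R=-0.2857) → pose (2.4764, 4.8514, -3.8278)
step 4: θ'=-3.5778 (R=2.0000) → pose (2.0542, 5.1169, -3.5778)
step 5: θ'=-3.5778 (straight) → pose (3.4137, 4.4831, -3.5778)
step 6: θ'=-3.3278 (R=5.0000) → pose (2.2268, 4.8649, -3.3278)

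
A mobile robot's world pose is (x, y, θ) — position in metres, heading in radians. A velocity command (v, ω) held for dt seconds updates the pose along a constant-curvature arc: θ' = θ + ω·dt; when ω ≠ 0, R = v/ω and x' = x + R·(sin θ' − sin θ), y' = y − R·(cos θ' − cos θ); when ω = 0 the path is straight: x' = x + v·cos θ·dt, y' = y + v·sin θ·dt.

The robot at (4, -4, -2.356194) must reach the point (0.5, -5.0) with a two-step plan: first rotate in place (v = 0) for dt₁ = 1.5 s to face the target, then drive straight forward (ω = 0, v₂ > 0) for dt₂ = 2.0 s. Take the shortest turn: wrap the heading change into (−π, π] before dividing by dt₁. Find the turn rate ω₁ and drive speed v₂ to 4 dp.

heading to target = atan2(-5−-4, 0.5−4) = -2.8633
Δθ = wrap(-2.8633 − -2.3562) = -0.5071; ω₁ = Δθ/dt₁ = -0.3381
distance = √((0.5−4)² + (-5−-4)²) = 3.6401; v₂ = distance/dt₂ = 1.8200

ω₁ = -0.3381, v₂ = 1.8200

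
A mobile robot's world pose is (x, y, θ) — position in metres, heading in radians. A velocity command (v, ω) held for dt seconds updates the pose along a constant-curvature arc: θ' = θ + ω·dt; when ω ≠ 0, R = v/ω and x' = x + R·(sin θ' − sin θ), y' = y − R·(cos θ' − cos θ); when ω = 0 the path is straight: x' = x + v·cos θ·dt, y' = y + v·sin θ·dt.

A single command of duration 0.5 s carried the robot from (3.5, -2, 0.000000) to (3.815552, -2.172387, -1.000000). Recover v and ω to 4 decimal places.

v = 0.7500, ω = -2.0000

Δθ = -1.000000 − 0.000000 = -1.000000
ω = Δθ/dt = -1.000000/0.5 = -2.0000
R = Δx/(sin θ' − sin θ) = -0.3750
v = R·ω = -0.3750·-2.0000 = 0.7500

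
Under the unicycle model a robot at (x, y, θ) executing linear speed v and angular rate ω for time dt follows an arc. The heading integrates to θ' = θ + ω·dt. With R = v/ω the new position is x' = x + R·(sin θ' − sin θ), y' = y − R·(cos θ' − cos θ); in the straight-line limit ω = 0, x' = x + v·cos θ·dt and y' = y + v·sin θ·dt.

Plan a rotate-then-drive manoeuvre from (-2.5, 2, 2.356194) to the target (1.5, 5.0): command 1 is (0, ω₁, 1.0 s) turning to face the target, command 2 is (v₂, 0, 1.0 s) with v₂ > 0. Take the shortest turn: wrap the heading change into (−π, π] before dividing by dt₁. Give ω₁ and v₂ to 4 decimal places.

heading to target = atan2(5−2, 1.5−-2.5) = 0.6435
Δθ = wrap(0.6435 − 2.3562) = -1.7127; ω₁ = Δθ/dt₁ = -1.7127
distance = √((1.5−-2.5)² + (5−2)²) = 5.0000; v₂ = distance/dt₂ = 5.0000

ω₁ = -1.7127, v₂ = 5.0000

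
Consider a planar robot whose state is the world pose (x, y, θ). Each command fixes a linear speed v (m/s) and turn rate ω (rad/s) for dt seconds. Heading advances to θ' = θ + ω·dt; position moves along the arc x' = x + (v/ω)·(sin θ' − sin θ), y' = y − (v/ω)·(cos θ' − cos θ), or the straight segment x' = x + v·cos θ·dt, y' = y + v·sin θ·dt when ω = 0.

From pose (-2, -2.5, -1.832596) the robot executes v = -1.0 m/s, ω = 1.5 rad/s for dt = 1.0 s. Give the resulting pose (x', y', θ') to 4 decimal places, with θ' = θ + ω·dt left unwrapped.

(-2.4263, -1.6973, -0.3326)

θ' = -1.8326 + 1.5·1.0 = -0.3326
R = v/ω = -1.0/1.5 = -0.6667
x' = -2 + -0.6667·(sin -0.3326 − sin -1.8326) = -2.4263
y' = -2.5 − -0.6667·(cos -0.3326 − cos -1.8326) = -1.6973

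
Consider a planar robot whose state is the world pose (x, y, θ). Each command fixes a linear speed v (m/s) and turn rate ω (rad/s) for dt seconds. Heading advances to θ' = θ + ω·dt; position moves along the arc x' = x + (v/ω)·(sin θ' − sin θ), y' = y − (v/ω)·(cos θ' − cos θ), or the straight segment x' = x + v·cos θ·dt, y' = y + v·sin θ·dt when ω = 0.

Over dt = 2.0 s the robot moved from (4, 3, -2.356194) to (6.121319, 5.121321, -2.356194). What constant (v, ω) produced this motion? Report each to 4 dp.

v = -1.5000, ω = 0.0000

Δθ = -2.356194 − -2.356194 = 0.000000
ω = Δθ/dt = 0.000000/2.0 = 0.0000
ω = 0 → v = (Δx·cos θ + Δy·sin θ)/dt = -1.5000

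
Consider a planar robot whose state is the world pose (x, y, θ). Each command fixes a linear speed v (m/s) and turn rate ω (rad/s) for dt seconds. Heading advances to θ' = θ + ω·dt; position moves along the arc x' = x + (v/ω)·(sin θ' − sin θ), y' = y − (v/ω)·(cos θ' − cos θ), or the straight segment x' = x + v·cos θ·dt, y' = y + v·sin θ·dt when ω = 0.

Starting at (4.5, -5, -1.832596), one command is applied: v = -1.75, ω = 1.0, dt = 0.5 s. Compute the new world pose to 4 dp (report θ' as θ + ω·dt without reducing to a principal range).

θ' = -1.8326 + 1.0·0.5 = -1.3326
R = v/ω = -1.75/1.0 = -1.7500
x' = 4.5 + -1.7500·(sin -1.3326 − sin -1.8326) = 4.5102
y' = -5 − -1.7500·(cos -1.3326 − cos -1.8326) = -4.1341

(4.5102, -4.1341, -1.3326)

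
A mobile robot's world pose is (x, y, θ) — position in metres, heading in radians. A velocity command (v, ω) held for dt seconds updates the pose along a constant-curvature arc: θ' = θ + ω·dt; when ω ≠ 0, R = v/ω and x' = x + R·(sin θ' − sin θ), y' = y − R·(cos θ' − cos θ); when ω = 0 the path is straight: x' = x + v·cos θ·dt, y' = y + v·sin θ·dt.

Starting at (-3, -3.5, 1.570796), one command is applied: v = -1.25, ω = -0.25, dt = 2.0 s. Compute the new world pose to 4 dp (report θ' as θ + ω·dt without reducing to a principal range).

θ' = 1.5708 + -0.25·2.0 = 1.0708
R = v/ω = -1.25/-0.25 = 5.0000
x' = -3 + 5.0000·(sin 1.0708 − sin 1.5708) = -3.6121
y' = -3.5 − 5.0000·(cos 1.0708 − cos 1.5708) = -5.8971

(-3.6121, -5.8971, 1.0708)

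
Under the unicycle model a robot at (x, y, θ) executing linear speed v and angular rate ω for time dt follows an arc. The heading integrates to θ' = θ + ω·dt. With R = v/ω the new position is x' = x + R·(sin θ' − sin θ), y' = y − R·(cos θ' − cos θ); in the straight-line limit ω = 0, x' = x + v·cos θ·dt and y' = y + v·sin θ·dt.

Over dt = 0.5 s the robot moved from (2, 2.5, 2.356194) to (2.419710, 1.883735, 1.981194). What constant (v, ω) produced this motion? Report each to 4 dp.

Δθ = 1.981194 − 2.356194 = -0.375000
ω = Δθ/dt = -0.375000/0.5 = -0.7500
R = −Δy/(cos θ' − cos θ) = 2.0000
v = R·ω = 2.0000·-0.7500 = -1.5000

v = -1.5000, ω = -0.7500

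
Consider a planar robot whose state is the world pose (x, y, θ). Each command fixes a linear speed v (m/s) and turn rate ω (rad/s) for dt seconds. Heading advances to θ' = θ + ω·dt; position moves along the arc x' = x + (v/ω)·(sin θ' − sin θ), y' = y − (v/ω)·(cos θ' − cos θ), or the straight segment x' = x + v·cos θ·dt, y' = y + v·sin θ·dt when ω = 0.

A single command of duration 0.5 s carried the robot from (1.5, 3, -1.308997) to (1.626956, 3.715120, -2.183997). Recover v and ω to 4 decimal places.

Δθ = -2.183997 − -1.308997 = -0.875000
ω = Δθ/dt = -0.875000/0.5 = -1.7500
R = −Δy/(cos θ' − cos θ) = 0.8571
v = R·ω = 0.8571·-1.7500 = -1.5000

v = -1.5000, ω = -1.7500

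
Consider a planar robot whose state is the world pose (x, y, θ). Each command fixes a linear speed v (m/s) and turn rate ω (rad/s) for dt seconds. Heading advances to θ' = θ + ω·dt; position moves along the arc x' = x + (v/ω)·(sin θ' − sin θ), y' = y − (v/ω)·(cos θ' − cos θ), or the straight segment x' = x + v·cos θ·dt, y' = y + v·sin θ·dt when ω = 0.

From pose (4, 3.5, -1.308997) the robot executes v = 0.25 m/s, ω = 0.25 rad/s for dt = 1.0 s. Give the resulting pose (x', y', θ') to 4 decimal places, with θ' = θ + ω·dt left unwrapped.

θ' = -1.3090 + 0.25·1.0 = -1.0590
R = v/ω = 0.25/0.25 = 1.0000
x' = 4 + 1.0000·(sin -1.0590 − sin -1.3090) = 4.0941
y' = 3.5 − 1.0000·(cos -1.0590 − cos -1.3090) = 3.2691

(4.0941, 3.2691, -1.0590)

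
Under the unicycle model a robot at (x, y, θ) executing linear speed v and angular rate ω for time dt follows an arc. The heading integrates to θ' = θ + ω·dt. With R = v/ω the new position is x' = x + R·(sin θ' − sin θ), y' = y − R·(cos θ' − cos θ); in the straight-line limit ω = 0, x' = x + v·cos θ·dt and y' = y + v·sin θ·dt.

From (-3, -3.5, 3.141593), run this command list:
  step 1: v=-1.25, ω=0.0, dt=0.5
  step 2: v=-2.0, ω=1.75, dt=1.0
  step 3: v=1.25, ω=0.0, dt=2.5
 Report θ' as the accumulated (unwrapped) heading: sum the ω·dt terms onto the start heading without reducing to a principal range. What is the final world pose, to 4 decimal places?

step 1: θ'=3.1416 (straight) → pose (-2.3750, -3.5000, 3.1416)
step 2: θ'=4.8916 (R=-1.1429) → pose (-1.2504, -2.1534, 4.8916)
step 3: θ'=4.8916 (straight) → pose (-0.6934, -5.2284, 4.8916)

(-0.6934, -5.2284, 4.8916)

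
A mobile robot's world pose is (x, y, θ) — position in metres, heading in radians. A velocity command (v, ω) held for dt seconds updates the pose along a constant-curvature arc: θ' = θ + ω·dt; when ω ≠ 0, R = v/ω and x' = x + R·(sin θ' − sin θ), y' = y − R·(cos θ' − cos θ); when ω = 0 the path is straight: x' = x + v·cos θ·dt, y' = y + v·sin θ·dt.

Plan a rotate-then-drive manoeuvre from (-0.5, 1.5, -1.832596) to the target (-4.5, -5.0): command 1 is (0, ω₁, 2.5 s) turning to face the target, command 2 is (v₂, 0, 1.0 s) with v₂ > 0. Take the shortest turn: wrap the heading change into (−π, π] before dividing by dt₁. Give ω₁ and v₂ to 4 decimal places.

heading to target = atan2(-5−1.5, -4.5−-0.5) = -2.1225
Δθ = wrap(-2.1225 − -1.8326) = -0.2899; ω₁ = Δθ/dt₁ = -0.1159
distance = √((-4.5−-0.5)² + (-5−1.5)²) = 7.6322; v₂ = distance/dt₂ = 7.6322

ω₁ = -0.1159, v₂ = 7.6322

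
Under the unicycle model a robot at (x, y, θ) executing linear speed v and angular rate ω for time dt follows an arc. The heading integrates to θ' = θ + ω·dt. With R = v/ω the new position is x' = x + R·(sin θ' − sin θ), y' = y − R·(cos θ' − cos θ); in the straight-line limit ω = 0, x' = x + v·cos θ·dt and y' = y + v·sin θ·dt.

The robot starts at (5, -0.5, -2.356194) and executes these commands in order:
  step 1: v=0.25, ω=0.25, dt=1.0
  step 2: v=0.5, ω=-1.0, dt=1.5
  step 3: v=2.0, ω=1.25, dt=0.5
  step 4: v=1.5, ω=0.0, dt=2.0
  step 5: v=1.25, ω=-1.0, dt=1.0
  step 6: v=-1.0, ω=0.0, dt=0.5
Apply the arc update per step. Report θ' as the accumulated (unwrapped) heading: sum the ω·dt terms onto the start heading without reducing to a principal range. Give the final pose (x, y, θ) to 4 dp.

(-0.5372, -1.1918, -3.9812)

step 1: θ'=-2.1062 (R=1.0000) → pose (4.8470, -0.6969, -2.1062)
step 2: θ'=-3.6062 (R=-0.5000) → pose (4.1930, -0.8888, -3.6062)
step 3: θ'=-2.9812 (R=1.6000) → pose (3.2205, -0.7398, -2.9812)
step 4: θ'=-2.9812 (straight) → pose (0.2590, -1.2189, -2.9812)
step 5: θ'=-3.9812 (R=-1.2500) → pose (-0.8711, -0.8197, -3.9812)
step 6: θ'=-3.9812 (straight) → pose (-0.5372, -1.1918, -3.9812)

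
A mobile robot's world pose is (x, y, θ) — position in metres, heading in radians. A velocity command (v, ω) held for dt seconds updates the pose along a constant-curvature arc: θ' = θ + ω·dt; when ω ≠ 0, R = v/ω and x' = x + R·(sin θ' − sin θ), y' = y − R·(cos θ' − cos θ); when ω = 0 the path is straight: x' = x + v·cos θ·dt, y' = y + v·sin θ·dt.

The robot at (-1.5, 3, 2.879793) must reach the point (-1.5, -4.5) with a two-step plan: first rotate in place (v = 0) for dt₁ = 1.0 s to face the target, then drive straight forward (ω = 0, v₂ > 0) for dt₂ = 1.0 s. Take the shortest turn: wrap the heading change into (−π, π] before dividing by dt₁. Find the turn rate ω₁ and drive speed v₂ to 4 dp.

heading to target = atan2(-4.5−3, -1.5−-1.5) = -1.5708
Δθ = wrap(-1.5708 − 2.8798) = 1.8326; ω₁ = Δθ/dt₁ = 1.8326
distance = √((-1.5−-1.5)² + (-4.5−3)²) = 7.5000; v₂ = distance/dt₂ = 7.5000

ω₁ = 1.8326, v₂ = 7.5000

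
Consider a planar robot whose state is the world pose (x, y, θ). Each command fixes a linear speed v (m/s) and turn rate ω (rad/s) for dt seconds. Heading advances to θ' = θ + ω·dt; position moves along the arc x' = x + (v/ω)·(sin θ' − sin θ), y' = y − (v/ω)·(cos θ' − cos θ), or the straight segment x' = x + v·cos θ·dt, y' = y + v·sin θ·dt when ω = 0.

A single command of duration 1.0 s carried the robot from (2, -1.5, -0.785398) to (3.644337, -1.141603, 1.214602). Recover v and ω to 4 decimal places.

Δθ = 1.214602 − -0.785398 = 2.000000
ω = Δθ/dt = 2.000000/1.0 = 2.0000
R = Δx/(sin θ' − sin θ) = 1.0000
v = R·ω = 1.0000·2.0000 = 2.0000

v = 2.0000, ω = 2.0000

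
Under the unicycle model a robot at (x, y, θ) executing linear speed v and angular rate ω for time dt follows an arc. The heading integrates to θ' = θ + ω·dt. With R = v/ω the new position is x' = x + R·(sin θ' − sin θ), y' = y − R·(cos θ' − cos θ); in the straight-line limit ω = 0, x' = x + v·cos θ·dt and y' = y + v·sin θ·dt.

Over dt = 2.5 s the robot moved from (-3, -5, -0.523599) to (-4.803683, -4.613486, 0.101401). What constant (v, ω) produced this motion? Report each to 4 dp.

Δθ = 0.101401 − -0.523599 = 0.625000
ω = Δθ/dt = 0.625000/2.5 = 0.2500
R = Δx/(sin θ' − sin θ) = -3.0000
v = R·ω = -3.0000·0.2500 = -0.7500

v = -0.7500, ω = 0.2500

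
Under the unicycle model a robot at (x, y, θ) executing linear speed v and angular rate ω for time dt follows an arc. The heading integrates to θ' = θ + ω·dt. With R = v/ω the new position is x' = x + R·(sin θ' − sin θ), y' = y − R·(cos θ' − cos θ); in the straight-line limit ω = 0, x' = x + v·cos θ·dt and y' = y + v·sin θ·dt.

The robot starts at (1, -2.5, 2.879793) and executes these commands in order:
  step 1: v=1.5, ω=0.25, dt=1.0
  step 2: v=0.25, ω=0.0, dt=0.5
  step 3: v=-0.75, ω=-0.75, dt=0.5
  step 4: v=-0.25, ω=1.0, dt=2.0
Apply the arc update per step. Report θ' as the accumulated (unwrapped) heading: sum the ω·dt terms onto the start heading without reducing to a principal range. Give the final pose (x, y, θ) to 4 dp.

step 1: θ'=3.1298 (R=6.0000) → pose (-0.4821, -2.2960, 3.1298)
step 2: θ'=3.1298 (straight) → pose (-0.6071, -2.2945, 3.1298)
step 3: θ'=2.7548 (R=1.0000) → pose (-0.2417, -2.3683, 2.7548)
step 4: θ'=4.7548 (R=-0.2500) → pose (0.1024, -2.1262, 4.7548)

(0.1024, -2.1262, 4.7548)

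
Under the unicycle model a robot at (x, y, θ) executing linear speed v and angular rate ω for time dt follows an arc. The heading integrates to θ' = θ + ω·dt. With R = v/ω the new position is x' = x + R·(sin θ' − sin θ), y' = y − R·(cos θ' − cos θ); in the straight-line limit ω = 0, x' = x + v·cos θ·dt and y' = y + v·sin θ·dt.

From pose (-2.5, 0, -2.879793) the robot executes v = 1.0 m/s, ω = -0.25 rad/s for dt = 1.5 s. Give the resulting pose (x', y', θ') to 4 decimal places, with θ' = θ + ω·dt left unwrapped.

(-3.9871, -0.1107, -3.2548)

θ' = -2.8798 + -0.25·1.5 = -3.2548
R = v/ω = 1.0/-0.25 = -4.0000
x' = -2.5 + -4.0000·(sin -3.2548 − sin -2.8798) = -3.9871
y' = 0 − -4.0000·(cos -3.2548 − cos -2.8798) = -0.1107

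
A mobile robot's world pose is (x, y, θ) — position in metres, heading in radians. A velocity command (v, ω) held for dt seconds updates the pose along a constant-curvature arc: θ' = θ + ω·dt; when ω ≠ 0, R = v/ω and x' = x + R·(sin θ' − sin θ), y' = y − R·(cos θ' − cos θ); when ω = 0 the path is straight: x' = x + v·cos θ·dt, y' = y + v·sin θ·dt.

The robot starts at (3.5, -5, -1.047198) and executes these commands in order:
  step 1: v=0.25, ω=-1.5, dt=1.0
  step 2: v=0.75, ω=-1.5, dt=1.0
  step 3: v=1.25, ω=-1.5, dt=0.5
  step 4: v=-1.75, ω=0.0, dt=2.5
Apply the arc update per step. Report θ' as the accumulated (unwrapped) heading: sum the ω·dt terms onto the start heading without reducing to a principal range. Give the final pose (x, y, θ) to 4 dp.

step 1: θ'=-2.5472 (R=-0.1667) → pose (3.4490, -5.2214, -2.5472)
step 2: θ'=-4.0472 (R=-0.5000) → pose (2.7756, -5.1158, -4.0472)
step 3: θ'=-4.7972 (R=-0.8333) → pose (2.6009, -4.5308, -4.7972)
step 4: θ'=-4.7972 (straight) → pose (2.2303, -8.8901, -4.7972)

(2.2303, -8.8901, -4.7972)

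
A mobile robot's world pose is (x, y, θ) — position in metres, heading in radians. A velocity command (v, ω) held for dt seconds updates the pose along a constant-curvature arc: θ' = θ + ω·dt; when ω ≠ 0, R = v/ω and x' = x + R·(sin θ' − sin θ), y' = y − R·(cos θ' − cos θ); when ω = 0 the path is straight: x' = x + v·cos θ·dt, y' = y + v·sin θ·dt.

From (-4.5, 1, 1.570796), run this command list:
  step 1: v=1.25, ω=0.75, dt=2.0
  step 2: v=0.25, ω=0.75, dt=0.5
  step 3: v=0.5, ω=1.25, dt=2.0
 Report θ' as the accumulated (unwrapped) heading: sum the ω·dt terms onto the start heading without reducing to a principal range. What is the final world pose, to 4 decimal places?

step 1: θ'=3.0708 (R=1.6667) → pose (-6.0488, 2.6625, 3.0708)
step 2: θ'=3.4458 (R=0.3333) → pose (-6.1722, 2.6480, 3.4458)
step 3: θ'=5.9458 (R=0.4000) → pose (-6.1848, 1.8889, 5.9458)

(-6.1848, 1.8889, 5.9458)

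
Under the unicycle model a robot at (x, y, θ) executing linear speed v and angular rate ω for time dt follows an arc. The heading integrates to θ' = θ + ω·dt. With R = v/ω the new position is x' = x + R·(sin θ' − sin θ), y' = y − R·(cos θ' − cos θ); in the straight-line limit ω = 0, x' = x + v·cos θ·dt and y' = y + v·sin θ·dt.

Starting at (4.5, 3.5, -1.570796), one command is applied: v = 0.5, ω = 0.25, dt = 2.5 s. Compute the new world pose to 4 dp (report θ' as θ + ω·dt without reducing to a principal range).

(4.8781, 2.3298, -0.9458)

θ' = -1.5708 + 0.25·2.5 = -0.9458
R = v/ω = 0.5/0.25 = 2.0000
x' = 4.5 + 2.0000·(sin -0.9458 − sin -1.5708) = 4.8781
y' = 3.5 − 2.0000·(cos -0.9458 − cos -1.5708) = 2.3298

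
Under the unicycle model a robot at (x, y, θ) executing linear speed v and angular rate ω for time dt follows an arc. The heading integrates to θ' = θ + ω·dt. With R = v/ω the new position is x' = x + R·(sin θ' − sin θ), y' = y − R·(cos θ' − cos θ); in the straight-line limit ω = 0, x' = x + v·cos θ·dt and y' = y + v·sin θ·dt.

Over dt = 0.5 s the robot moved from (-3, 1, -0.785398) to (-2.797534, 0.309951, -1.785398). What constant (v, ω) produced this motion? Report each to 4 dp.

v = 1.5000, ω = -2.0000

Δθ = -1.785398 − -0.785398 = -1.000000
ω = Δθ/dt = -1.000000/0.5 = -2.0000
R = −Δy/(cos θ' − cos θ) = -0.7500
v = R·ω = -0.7500·-2.0000 = 1.5000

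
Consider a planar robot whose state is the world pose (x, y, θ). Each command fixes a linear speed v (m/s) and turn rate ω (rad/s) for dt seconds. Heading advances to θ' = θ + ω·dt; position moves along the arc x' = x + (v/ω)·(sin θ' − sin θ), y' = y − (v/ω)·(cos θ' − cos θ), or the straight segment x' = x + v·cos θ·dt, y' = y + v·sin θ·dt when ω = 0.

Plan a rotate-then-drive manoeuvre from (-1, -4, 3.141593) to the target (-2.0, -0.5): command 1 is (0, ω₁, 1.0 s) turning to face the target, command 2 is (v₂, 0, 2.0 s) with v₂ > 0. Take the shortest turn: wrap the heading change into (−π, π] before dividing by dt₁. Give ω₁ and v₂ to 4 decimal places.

heading to target = atan2(-0.5−-4, -2−-1) = 1.8491
Δθ = wrap(1.8491 − 3.1416) = -1.2925; ω₁ = Δθ/dt₁ = -1.2925
distance = √((-2−-1)² + (-0.5−-4)²) = 3.6401; v₂ = distance/dt₂ = 1.8200

ω₁ = -1.2925, v₂ = 1.8200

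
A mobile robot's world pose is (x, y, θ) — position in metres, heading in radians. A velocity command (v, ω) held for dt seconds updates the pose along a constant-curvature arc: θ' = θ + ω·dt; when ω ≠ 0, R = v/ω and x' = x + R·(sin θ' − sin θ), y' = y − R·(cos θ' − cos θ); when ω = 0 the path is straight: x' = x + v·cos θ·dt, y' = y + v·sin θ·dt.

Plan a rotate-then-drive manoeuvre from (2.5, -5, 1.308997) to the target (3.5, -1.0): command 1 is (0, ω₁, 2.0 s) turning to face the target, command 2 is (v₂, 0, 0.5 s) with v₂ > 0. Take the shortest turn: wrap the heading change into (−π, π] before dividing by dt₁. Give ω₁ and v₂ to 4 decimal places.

ω₁ = 0.0084, v₂ = 8.2462

heading to target = atan2(-1−-5, 3.5−2.5) = 1.3258
Δθ = wrap(1.3258 − 1.3090) = 0.0168; ω₁ = Δθ/dt₁ = 0.0084
distance = √((3.5−2.5)² + (-1−-5)²) = 4.1231; v₂ = distance/dt₂ = 8.2462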